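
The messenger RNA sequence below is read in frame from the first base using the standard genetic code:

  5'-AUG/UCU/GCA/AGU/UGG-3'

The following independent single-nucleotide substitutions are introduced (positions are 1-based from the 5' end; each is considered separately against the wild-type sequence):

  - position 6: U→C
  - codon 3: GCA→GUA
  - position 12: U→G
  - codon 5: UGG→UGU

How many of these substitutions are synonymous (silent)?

1

Codon 2: UCU (Ser) → UCC (Ser) — synonymous.
Codon 3: GCA (Ala) → GUA (Val) — missense.
Codon 4: AGU (Ser) → AGG (Arg) — missense.
Codon 5: UGG (Trp) → UGU (Cys) — missense.
Synonymous: 1 of 4.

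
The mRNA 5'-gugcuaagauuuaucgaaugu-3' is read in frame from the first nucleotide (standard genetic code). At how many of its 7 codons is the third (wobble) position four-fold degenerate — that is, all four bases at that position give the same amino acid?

Codon 1 GUG (Val): third position 4-fold.
Codon 2 CUA (Leu): third position 4-fold.
Codon 3 AGA (Arg): third position 2-fold.
Codon 4 UUU (Phe): third position 2-fold.
Codon 5 AUC (Ile): third position 3-fold.
Codon 6 GAA (Glu): third position 2-fold.
Codon 7 UGU (Cys): third position 2-fold.
Four-fold degenerate third positions: 2.

2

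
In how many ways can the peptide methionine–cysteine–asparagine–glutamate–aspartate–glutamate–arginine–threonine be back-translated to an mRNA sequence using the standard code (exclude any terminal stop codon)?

768

Met: 1 codon.
Cys: 2 codons.
Asn: 2 codons.
Glu: 2 codons.
Asp: 2 codons.
Glu: 2 codons.
Arg: 6 codons.
Thr: 4 codons.
1 × 2 × 2 × 2 × 2 × 2 × 6 × 4 = 768.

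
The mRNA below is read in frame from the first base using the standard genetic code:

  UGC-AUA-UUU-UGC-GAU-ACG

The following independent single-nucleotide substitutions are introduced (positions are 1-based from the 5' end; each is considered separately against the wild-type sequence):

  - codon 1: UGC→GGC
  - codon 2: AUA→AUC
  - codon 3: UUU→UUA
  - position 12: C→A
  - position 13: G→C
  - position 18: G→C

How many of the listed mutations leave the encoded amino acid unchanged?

2

Codon 1: UGC (Cys) → GGC (Gly) — missense.
Codon 2: AUA (Ile) → AUC (Ile) — synonymous.
Codon 3: UUU (Phe) → UUA (Leu) — missense.
Codon 4: UGC (Cys) → UGA (Stop) — nonsense.
Codon 5: GAU (Asp) → CAU (His) — missense.
Codon 6: ACG (Thr) → ACC (Thr) — synonymous.
Synonymous: 2 of 6.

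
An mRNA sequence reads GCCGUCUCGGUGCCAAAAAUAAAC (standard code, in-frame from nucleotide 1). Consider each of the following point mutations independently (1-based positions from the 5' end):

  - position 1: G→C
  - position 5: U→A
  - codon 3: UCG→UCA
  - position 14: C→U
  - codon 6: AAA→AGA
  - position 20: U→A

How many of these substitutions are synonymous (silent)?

1

Codon 1: GCC (Ala) → CCC (Pro) — missense.
Codon 2: GUC (Val) → GAC (Asp) — missense.
Codon 3: UCG (Ser) → UCA (Ser) — synonymous.
Codon 5: CCA (Pro) → CUA (Leu) — missense.
Codon 6: AAA (Lys) → AGA (Arg) — missense.
Codon 7: AUA (Ile) → AAA (Lys) — missense.
Synonymous: 1 of 6.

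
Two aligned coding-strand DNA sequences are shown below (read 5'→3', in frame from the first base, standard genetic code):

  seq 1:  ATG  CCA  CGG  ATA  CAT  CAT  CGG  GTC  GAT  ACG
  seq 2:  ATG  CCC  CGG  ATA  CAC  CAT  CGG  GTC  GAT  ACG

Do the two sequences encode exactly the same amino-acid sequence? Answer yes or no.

Codon 1: ATG Met / ATG Met — identical.
Codon 2: CCA Pro / CCC Pro — synonymous.
Codon 3: CGG Arg / CGG Arg — identical.
Codon 4: ATA Ile / ATA Ile — identical.
Codon 5: CAT His / CAC His — synonymous.
Codon 6: CAT His / CAT His — identical.
Codon 7: CGG Arg / CGG Arg — identical.
Codon 8: GTC Val / GTC Val — identical.
Codon 9: GAT Asp / GAT Asp — identical.
Codon 10: ACG Thr / ACG Thr — identical.
Nonsynonymous differences: 0 → same protein.

yes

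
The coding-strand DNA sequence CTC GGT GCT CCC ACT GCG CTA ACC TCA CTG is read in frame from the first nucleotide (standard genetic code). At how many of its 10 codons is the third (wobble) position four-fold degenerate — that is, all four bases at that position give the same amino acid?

Codon 1 CTC (Leu): third position 4-fold.
Codon 2 GGT (Gly): third position 4-fold.
Codon 3 GCT (Ala): third position 4-fold.
Codon 4 CCC (Pro): third position 4-fold.
Codon 5 ACT (Thr): third position 4-fold.
Codon 6 GCG (Ala): third position 4-fold.
Codon 7 CTA (Leu): third position 4-fold.
Codon 8 ACC (Thr): third position 4-fold.
Codon 9 TCA (Ser): third position 4-fold.
Codon 10 CTG (Leu): third position 4-fold.
Four-fold degenerate third positions: 10.

10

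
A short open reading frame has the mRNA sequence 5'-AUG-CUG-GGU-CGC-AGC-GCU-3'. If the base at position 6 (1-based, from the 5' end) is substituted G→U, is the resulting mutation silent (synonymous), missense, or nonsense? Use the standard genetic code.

silent

Position 6 falls in codon 2: CUG → Leu.
After the substitution the codon is CUU → Leu.
Both encode Leu, so the change is synonymous.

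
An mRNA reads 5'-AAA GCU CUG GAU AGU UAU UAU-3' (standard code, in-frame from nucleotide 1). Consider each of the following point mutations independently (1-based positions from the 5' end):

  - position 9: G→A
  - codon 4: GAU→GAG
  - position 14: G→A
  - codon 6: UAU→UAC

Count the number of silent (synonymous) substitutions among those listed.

2

Codon 3: CUG (Leu) → CUA (Leu) — synonymous.
Codon 4: GAU (Asp) → GAG (Glu) — missense.
Codon 5: AGU (Ser) → AAU (Asn) — missense.
Codon 6: UAU (Tyr) → UAC (Tyr) — synonymous.
Synonymous: 2 of 4.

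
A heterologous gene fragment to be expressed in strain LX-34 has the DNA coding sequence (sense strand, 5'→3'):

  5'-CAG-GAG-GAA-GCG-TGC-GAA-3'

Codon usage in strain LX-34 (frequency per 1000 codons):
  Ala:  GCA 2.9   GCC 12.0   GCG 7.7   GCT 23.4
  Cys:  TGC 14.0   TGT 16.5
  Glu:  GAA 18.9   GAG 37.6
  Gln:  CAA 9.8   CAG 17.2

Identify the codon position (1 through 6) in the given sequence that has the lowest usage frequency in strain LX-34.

4

Codon 1 CAG (Gln): 17.2 per 1000.
Codon 2 GAG (Glu): 37.6 per 1000.
Codon 3 GAA (Glu): 18.9 per 1000.
Codon 4 GCG (Ala): 7.7 per 1000.
Codon 5 TGC (Cys): 14.0 per 1000.
Codon 6 GAA (Glu): 18.9 per 1000.
Lowest frequency is 7.7 at codon 4.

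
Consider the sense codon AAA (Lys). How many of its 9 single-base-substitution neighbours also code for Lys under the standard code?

1

Position 1: none → 0 synonymous.
Position 2: none → 0 synonymous.
Position 3: AAG → 1 synonymous.
Total: 0 + 0 + 1 = 1.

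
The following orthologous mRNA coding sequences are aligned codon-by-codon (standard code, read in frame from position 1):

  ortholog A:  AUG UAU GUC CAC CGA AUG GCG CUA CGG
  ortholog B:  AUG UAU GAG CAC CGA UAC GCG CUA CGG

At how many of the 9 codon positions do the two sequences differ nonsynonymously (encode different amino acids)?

2

Codon 1: AUG Met / AUG Met — identical.
Codon 2: UAU Tyr / UAU Tyr — identical.
Codon 3: GUC Val / GAG Glu — nonsynonymous.
Codon 4: CAC His / CAC His — identical.
Codon 5: CGA Arg / CGA Arg — identical.
Codon 6: AUG Met / UAC Tyr — nonsynonymous.
Codon 7: GCG Ala / GCG Ala — identical.
Codon 8: CUA Leu / CUA Leu — identical.
Codon 9: CGG Arg / CGG Arg — identical.
Nonsynonymous differences: 2.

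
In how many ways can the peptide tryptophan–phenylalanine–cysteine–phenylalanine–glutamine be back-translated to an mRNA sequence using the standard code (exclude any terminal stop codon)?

16

Trp: 1 codon.
Phe: 2 codons.
Cys: 2 codons.
Phe: 2 codons.
Gln: 2 codons.
1 × 2 × 2 × 2 × 2 = 16.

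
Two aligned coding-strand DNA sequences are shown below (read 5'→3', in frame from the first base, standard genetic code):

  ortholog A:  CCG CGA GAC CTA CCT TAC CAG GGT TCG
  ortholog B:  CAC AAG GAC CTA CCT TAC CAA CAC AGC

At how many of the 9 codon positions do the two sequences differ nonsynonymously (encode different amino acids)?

Codon 1: CCG Pro / CAC His — nonsynonymous.
Codon 2: CGA Arg / AAG Lys — nonsynonymous.
Codon 3: GAC Asp / GAC Asp — identical.
Codon 4: CTA Leu / CTA Leu — identical.
Codon 5: CCT Pro / CCT Pro — identical.
Codon 6: TAC Tyr / TAC Tyr — identical.
Codon 7: CAG Gln / CAA Gln — synonymous.
Codon 8: GGT Gly / CAC His — nonsynonymous.
Codon 9: TCG Ser / AGC Ser — synonymous.
Nonsynonymous differences: 3.

3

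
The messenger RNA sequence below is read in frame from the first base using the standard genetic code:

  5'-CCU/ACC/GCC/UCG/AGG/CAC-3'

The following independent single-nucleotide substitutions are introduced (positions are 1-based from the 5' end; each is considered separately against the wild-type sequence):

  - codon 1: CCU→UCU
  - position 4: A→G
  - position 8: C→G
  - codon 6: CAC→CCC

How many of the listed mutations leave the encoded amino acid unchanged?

0

Codon 1: CCU (Pro) → UCU (Ser) — missense.
Codon 2: ACC (Thr) → GCC (Ala) — missense.
Codon 3: GCC (Ala) → GGC (Gly) — missense.
Codon 6: CAC (His) → CCC (Pro) — missense.
Synonymous: 0 of 4.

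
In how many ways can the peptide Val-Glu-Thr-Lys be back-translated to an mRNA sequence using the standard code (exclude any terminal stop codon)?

Val: 4 codons.
Glu: 2 codons.
Thr: 4 codons.
Lys: 2 codons.
4 × 2 × 4 × 2 = 64.

64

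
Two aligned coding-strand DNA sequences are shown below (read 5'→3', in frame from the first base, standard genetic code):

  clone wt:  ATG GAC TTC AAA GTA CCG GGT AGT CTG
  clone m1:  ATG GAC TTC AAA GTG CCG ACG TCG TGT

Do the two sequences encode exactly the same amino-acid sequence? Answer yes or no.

Codon 1: ATG Met / ATG Met — identical.
Codon 2: GAC Asp / GAC Asp — identical.
Codon 3: TTC Phe / TTC Phe — identical.
Codon 4: AAA Lys / AAA Lys — identical.
Codon 5: GTA Val / GTG Val — synonymous.
Codon 6: CCG Pro / CCG Pro — identical.
Codon 7: GGT Gly / ACG Thr — nonsynonymous.
Codon 8: AGT Ser / TCG Ser — synonymous.
Codon 9: CTG Leu / TGT Cys — nonsynonymous.
Nonsynonymous differences: 2 → different protein.

no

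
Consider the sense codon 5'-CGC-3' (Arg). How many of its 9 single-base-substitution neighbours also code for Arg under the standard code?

3

Position 1: none → 0 synonymous.
Position 2: none → 0 synonymous.
Position 3: CGU, CGA, CGG → 3 synonymous.
Total: 0 + 0 + 3 = 3.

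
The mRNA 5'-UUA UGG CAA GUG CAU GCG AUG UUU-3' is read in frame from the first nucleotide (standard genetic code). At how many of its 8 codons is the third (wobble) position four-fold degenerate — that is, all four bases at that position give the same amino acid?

2

Codon 1 UUA (Leu): third position 2-fold.
Codon 2 UGG (Trp): third position 1-fold.
Codon 3 CAA (Gln): third position 2-fold.
Codon 4 GUG (Val): third position 4-fold.
Codon 5 CAU (His): third position 2-fold.
Codon 6 GCG (Ala): third position 4-fold.
Codon 7 AUG (Met): third position 1-fold.
Codon 8 UUU (Phe): third position 2-fold.
Four-fold degenerate third positions: 2.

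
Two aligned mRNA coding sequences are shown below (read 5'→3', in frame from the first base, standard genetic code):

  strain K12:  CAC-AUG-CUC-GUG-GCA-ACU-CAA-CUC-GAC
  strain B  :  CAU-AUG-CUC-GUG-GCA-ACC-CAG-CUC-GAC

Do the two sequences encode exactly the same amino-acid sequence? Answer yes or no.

Codon 1: CAC His / CAU His — synonymous.
Codon 2: AUG Met / AUG Met — identical.
Codon 3: CUC Leu / CUC Leu — identical.
Codon 4: GUG Val / GUG Val — identical.
Codon 5: GCA Ala / GCA Ala — identical.
Codon 6: ACU Thr / ACC Thr — synonymous.
Codon 7: CAA Gln / CAG Gln — synonymous.
Codon 8: CUC Leu / CUC Leu — identical.
Codon 9: GAC Asp / GAC Asp — identical.
Nonsynonymous differences: 0 → same protein.

yes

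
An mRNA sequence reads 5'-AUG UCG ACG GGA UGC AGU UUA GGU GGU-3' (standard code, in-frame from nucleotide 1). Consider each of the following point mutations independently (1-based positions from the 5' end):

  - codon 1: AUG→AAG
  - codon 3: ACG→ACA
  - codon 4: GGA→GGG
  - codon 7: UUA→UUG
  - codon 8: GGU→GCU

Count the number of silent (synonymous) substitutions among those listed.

Codon 1: AUG (Met) → AAG (Lys) — missense.
Codon 3: ACG (Thr) → ACA (Thr) — synonymous.
Codon 4: GGA (Gly) → GGG (Gly) — synonymous.
Codon 7: UUA (Leu) → UUG (Leu) — synonymous.
Codon 8: GGU (Gly) → GCU (Ala) — missense.
Synonymous: 3 of 5.

3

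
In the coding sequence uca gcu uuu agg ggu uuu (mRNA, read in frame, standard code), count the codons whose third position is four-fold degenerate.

Codon 1 UCA (Ser): third position 4-fold.
Codon 2 GCU (Ala): third position 4-fold.
Codon 3 UUU (Phe): third position 2-fold.
Codon 4 AGG (Arg): third position 2-fold.
Codon 5 GGU (Gly): third position 4-fold.
Codon 6 UUU (Phe): third position 2-fold.
Four-fold degenerate third positions: 3.

3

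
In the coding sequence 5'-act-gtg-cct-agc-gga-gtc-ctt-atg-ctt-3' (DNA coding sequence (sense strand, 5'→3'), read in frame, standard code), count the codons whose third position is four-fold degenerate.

7

Codon 1 ACT (Thr): third position 4-fold.
Codon 2 GTG (Val): third position 4-fold.
Codon 3 CCT (Pro): third position 4-fold.
Codon 4 AGC (Ser): third position 2-fold.
Codon 5 GGA (Gly): third position 4-fold.
Codon 6 GTC (Val): third position 4-fold.
Codon 7 CTT (Leu): third position 4-fold.
Codon 8 ATG (Met): third position 1-fold.
Codon 9 CTT (Leu): third position 4-fold.
Four-fold degenerate third positions: 7.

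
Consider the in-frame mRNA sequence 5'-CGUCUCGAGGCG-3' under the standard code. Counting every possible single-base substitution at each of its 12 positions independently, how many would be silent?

Codon 1 (CGU, Arg): 3 synonymous substitutions.
Codon 2 (CUC, Leu): 3 synonymous substitutions.
Codon 3 (GAG, Glu): 1 synonymous substitution.
Codon 4 (GCG, Ala): 3 synonymous substitutions.
Total: 3 + 3 + 1 + 3 = 10.

10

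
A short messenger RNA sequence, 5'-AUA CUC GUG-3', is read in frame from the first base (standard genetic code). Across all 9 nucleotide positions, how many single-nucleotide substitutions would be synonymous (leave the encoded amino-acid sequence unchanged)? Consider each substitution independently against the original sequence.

Codon 1 (AUA, Ile): 2 synonymous substitutions.
Codon 2 (CUC, Leu): 3 synonymous substitutions.
Codon 3 (GUG, Val): 3 synonymous substitutions.
Total: 2 + 3 + 3 = 8.

8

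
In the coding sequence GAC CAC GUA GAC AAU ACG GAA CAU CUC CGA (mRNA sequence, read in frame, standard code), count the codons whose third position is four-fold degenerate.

Codon 1 GAC (Asp): third position 2-fold.
Codon 2 CAC (His): third position 2-fold.
Codon 3 GUA (Val): third position 4-fold.
Codon 4 GAC (Asp): third position 2-fold.
Codon 5 AAU (Asn): third position 2-fold.
Codon 6 ACG (Thr): third position 4-fold.
Codon 7 GAA (Glu): third position 2-fold.
Codon 8 CAU (His): third position 2-fold.
Codon 9 CUC (Leu): third position 4-fold.
Codon 10 CGA (Arg): third position 4-fold.
Four-fold degenerate third positions: 4.

4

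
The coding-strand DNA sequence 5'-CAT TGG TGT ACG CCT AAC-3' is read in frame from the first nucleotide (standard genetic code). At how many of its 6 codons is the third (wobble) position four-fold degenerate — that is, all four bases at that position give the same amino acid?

Codon 1 CAT (His): third position 2-fold.
Codon 2 TGG (Trp): third position 1-fold.
Codon 3 TGT (Cys): third position 2-fold.
Codon 4 ACG (Thr): third position 4-fold.
Codon 5 CCT (Pro): third position 4-fold.
Codon 6 AAC (Asn): third position 2-fold.
Four-fold degenerate third positions: 2.

2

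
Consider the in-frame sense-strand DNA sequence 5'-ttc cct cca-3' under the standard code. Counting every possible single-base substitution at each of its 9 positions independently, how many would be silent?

Codon 1 (TTC, Phe): 1 synonymous substitution.
Codon 2 (CCT, Pro): 3 synonymous substitutions.
Codon 3 (CCA, Pro): 3 synonymous substitutions.
Total: 1 + 3 + 3 = 7.

7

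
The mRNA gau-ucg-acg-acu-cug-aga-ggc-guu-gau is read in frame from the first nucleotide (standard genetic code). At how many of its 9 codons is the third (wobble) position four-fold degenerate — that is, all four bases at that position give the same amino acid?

6

Codon 1 GAU (Asp): third position 2-fold.
Codon 2 UCG (Ser): third position 4-fold.
Codon 3 ACG (Thr): third position 4-fold.
Codon 4 ACU (Thr): third position 4-fold.
Codon 5 CUG (Leu): third position 4-fold.
Codon 6 AGA (Arg): third position 2-fold.
Codon 7 GGC (Gly): third position 4-fold.
Codon 8 GUU (Val): third position 4-fold.
Codon 9 GAU (Asp): third position 2-fold.
Four-fold degenerate third positions: 6.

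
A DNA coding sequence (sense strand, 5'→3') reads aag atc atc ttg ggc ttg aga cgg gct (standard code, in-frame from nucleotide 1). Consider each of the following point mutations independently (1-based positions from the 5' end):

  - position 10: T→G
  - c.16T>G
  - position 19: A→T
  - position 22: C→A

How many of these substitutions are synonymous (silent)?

Codon 4: TTG (Leu) → GTG (Val) — missense.
Codon 6: TTG (Leu) → GTG (Val) — missense.
Codon 7: AGA (Arg) → TGA (Stop) — nonsense.
Codon 8: CGG (Arg) → AGG (Arg) — synonymous.
Synonymous: 1 of 4.

1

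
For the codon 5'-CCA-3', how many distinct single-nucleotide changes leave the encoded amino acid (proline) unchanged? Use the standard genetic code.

3

Position 1: none → 0 synonymous.
Position 2: none → 0 synonymous.
Position 3: CCT, CCC, CCG → 3 synonymous.
Total: 0 + 0 + 3 = 3.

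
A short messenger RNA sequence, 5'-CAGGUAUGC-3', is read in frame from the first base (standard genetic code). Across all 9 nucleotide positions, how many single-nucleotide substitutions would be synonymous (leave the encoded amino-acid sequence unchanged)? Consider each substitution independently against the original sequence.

5

Codon 1 (CAG, Gln): 1 synonymous substitution.
Codon 2 (GUA, Val): 3 synonymous substitutions.
Codon 3 (UGC, Cys): 1 synonymous substitution.
Total: 1 + 3 + 1 = 5.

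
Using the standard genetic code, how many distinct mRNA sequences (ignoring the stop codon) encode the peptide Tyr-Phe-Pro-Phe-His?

Tyr: 2 codons.
Phe: 2 codons.
Pro: 4 codons.
Phe: 2 codons.
His: 2 codons.
2 × 2 × 4 × 2 × 2 = 64.

64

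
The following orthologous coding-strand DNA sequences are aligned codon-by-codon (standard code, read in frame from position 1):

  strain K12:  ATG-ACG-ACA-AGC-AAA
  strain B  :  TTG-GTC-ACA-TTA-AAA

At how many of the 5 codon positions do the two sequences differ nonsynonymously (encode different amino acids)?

Codon 1: ATG Met / TTG Leu — nonsynonymous.
Codon 2: ACG Thr / GTC Val — nonsynonymous.
Codon 3: ACA Thr / ACA Thr — identical.
Codon 4: AGC Ser / TTA Leu — nonsynonymous.
Codon 5: AAA Lys / AAA Lys — identical.
Nonsynonymous differences: 3.

3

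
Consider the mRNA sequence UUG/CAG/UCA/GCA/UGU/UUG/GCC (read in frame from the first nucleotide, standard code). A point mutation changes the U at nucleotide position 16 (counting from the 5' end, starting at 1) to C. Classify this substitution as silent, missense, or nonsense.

silent

Position 16 falls in codon 6: UUG → Leu.
After the substitution the codon is CUG → Leu.
Both encode Leu, so the change is synonymous.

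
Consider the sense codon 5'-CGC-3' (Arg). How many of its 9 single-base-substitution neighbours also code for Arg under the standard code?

Position 1: none → 0 synonymous.
Position 2: none → 0 synonymous.
Position 3: CGU, CGA, CGG → 3 synonymous.
Total: 0 + 0 + 3 = 3.

3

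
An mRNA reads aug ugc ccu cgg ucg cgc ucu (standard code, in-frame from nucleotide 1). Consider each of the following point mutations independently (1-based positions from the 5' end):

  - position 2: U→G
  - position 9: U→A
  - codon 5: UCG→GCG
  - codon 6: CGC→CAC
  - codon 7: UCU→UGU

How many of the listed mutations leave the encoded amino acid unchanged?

1

Codon 1: AUG (Met) → AGG (Arg) — missense.
Codon 3: CCU (Pro) → CCA (Pro) — synonymous.
Codon 5: UCG (Ser) → GCG (Ala) — missense.
Codon 6: CGC (Arg) → CAC (His) — missense.
Codon 7: UCU (Ser) → UGU (Cys) — missense.
Synonymous: 1 of 5.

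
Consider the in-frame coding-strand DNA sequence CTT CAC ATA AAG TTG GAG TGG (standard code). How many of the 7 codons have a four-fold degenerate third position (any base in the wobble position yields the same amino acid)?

1

Codon 1 CTT (Leu): third position 4-fold.
Codon 2 CAC (His): third position 2-fold.
Codon 3 ATA (Ile): third position 3-fold.
Codon 4 AAG (Lys): third position 2-fold.
Codon 5 TTG (Leu): third position 2-fold.
Codon 6 GAG (Glu): third position 2-fold.
Codon 7 TGG (Trp): third position 1-fold.
Four-fold degenerate third positions: 1.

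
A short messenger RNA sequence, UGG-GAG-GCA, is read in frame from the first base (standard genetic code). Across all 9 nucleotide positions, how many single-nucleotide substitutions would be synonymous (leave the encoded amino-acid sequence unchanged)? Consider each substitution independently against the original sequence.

4

Codon 1 (UGG, Trp): 0 synonymous substitutions.
Codon 2 (GAG, Glu): 1 synonymous substitution.
Codon 3 (GCA, Ala): 3 synonymous substitutions.
Total: 0 + 1 + 3 = 4.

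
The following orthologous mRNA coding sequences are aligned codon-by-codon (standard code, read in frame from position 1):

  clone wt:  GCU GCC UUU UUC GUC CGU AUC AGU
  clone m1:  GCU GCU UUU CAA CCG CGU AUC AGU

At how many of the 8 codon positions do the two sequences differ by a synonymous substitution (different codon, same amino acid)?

1

Codon 1: GCU Ala / GCU Ala — identical.
Codon 2: GCC Ala / GCU Ala — synonymous.
Codon 3: UUU Phe / UUU Phe — identical.
Codon 4: UUC Phe / CAA Gln — nonsynonymous.
Codon 5: GUC Val / CCG Pro — nonsynonymous.
Codon 6: CGU Arg / CGU Arg — identical.
Codon 7: AUC Ile / AUC Ile — identical.
Codon 8: AGU Ser / AGU Ser — identical.
Synonymous differences: 1.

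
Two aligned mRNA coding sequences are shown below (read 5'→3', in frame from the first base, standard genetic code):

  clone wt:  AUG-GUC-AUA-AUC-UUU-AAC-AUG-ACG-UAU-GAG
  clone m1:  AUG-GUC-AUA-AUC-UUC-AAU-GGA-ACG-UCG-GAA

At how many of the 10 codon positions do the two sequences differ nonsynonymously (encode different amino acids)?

2

Codon 1: AUG Met / AUG Met — identical.
Codon 2: GUC Val / GUC Val — identical.
Codon 3: AUA Ile / AUA Ile — identical.
Codon 4: AUC Ile / AUC Ile — identical.
Codon 5: UUU Phe / UUC Phe — synonymous.
Codon 6: AAC Asn / AAU Asn — synonymous.
Codon 7: AUG Met / GGA Gly — nonsynonymous.
Codon 8: ACG Thr / ACG Thr — identical.
Codon 9: UAU Tyr / UCG Ser — nonsynonymous.
Codon 10: GAG Glu / GAA Glu — synonymous.
Nonsynonymous differences: 2.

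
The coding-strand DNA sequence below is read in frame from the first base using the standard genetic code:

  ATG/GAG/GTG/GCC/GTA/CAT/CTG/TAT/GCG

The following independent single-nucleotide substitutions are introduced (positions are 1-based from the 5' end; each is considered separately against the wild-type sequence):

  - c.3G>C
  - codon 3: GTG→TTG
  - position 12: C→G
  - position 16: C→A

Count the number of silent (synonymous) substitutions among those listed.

Codon 1: ATG (Met) → ATC (Ile) — missense.
Codon 3: GTG (Val) → TTG (Leu) — missense.
Codon 4: GCC (Ala) → GCG (Ala) — synonymous.
Codon 6: CAT (His) → AAT (Asn) — missense.
Synonymous: 1 of 4.

1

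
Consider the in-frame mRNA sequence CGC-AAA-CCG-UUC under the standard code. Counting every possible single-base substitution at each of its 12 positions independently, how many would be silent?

8

Codon 1 (CGC, Arg): 3 synonymous substitutions.
Codon 2 (AAA, Lys): 1 synonymous substitution.
Codon 3 (CCG, Pro): 3 synonymous substitutions.
Codon 4 (UUC, Phe): 1 synonymous substitution.
Total: 3 + 1 + 3 + 1 = 8.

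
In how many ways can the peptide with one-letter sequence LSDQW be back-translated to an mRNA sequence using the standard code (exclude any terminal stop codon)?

144

Leu: 6 codons.
Ser: 6 codons.
Asp: 2 codons.
Gln: 2 codons.
Trp: 1 codon.
6 × 6 × 2 × 2 × 1 = 144.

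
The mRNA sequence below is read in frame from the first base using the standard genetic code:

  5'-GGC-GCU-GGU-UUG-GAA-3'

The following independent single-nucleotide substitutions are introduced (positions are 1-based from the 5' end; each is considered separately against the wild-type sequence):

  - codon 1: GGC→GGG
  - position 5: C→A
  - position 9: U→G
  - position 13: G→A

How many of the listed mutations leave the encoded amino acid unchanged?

2

Codon 1: GGC (Gly) → GGG (Gly) — synonymous.
Codon 2: GCU (Ala) → GAU (Asp) — missense.
Codon 3: GGU (Gly) → GGG (Gly) — synonymous.
Codon 5: GAA (Glu) → AAA (Lys) — missense.
Synonymous: 2 of 4.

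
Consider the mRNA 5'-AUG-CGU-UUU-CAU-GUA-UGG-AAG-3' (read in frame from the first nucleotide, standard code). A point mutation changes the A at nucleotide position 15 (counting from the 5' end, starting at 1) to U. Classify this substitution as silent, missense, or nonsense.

Position 15 falls in codon 5: GUA → Val.
After the substitution the codon is GUU → Val.
Both encode Val, so the change is synonymous.

silent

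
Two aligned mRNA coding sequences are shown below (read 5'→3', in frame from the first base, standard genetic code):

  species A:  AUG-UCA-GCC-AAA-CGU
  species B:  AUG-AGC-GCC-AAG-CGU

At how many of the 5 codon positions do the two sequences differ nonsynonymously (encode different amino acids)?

0

Codon 1: AUG Met / AUG Met — identical.
Codon 2: UCA Ser / AGC Ser — synonymous.
Codon 3: GCC Ala / GCC Ala — identical.
Codon 4: AAA Lys / AAG Lys — synonymous.
Codon 5: CGU Arg / CGU Arg — identical.
Nonsynonymous differences: 0.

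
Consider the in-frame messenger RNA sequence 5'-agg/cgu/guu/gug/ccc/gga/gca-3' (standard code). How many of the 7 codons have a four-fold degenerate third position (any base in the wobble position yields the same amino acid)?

6

Codon 1 AGG (Arg): third position 2-fold.
Codon 2 CGU (Arg): third position 4-fold.
Codon 3 GUU (Val): third position 4-fold.
Codon 4 GUG (Val): third position 4-fold.
Codon 5 CCC (Pro): third position 4-fold.
Codon 6 GGA (Gly): third position 4-fold.
Codon 7 GCA (Ala): third position 4-fold.
Four-fold degenerate third positions: 6.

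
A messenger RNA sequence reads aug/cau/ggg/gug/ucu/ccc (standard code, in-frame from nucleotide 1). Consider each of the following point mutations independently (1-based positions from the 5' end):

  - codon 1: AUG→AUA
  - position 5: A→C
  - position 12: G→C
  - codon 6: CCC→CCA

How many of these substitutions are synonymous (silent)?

Codon 1: AUG (Met) → AUA (Ile) — missense.
Codon 2: CAU (His) → CCU (Pro) — missense.
Codon 4: GUG (Val) → GUC (Val) — synonymous.
Codon 6: CCC (Pro) → CCA (Pro) — synonymous.
Synonymous: 2 of 4.

2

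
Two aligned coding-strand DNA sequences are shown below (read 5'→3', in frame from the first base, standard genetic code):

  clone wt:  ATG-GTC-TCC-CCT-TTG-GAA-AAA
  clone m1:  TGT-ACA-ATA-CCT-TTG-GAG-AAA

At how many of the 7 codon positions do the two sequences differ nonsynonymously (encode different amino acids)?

Codon 1: ATG Met / TGT Cys — nonsynonymous.
Codon 2: GTC Val / ACA Thr — nonsynonymous.
Codon 3: TCC Ser / ATA Ile — nonsynonymous.
Codon 4: CCT Pro / CCT Pro — identical.
Codon 5: TTG Leu / TTG Leu — identical.
Codon 6: GAA Glu / GAG Glu — synonymous.
Codon 7: AAA Lys / AAA Lys — identical.
Nonsynonymous differences: 3.

3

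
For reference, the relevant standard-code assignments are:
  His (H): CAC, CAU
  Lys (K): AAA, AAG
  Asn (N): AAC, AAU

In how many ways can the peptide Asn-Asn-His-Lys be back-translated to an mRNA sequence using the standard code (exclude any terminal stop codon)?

Asn: 2 codons.
Asn: 2 codons.
His: 2 codons.
Lys: 2 codons.
2 × 2 × 2 × 2 = 16.

16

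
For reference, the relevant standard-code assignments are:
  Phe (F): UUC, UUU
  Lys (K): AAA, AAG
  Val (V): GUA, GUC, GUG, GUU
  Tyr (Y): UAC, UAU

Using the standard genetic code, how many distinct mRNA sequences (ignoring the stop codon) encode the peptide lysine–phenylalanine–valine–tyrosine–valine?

Lys: 2 codons.
Phe: 2 codons.
Val: 4 codons.
Tyr: 2 codons.
Val: 4 codons.
2 × 2 × 4 × 2 × 4 = 128.

128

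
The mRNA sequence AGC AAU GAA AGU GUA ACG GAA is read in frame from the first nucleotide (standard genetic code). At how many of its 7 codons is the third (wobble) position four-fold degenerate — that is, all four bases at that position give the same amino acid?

2

Codon 1 AGC (Ser): third position 2-fold.
Codon 2 AAU (Asn): third position 2-fold.
Codon 3 GAA (Glu): third position 2-fold.
Codon 4 AGU (Ser): third position 2-fold.
Codon 5 GUA (Val): third position 4-fold.
Codon 6 ACG (Thr): third position 4-fold.
Codon 7 GAA (Glu): third position 2-fold.
Four-fold degenerate third positions: 2.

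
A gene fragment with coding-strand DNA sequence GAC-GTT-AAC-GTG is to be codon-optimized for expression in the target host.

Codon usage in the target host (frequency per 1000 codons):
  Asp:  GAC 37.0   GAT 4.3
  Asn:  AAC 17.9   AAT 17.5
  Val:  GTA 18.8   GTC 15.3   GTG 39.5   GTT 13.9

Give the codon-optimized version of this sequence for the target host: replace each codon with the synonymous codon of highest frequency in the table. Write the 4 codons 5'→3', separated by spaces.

Codon 1 (Asp): best is GAC at 37.0.
Codon 2 (Val): best is GTG at 39.5.
Codon 3 (Asn): best is AAC at 17.9.
Codon 4 (Val): best is GTG at 39.5.

GAC GTG AAC GTG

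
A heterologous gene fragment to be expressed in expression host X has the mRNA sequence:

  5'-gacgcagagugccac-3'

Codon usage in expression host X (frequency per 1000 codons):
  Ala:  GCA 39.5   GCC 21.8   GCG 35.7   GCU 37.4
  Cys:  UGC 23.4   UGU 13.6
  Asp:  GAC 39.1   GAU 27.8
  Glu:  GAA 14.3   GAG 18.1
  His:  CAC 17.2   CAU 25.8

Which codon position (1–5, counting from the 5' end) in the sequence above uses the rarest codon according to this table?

5

Codon 1 GAC (Asp): 39.1 per 1000.
Codon 2 GCA (Ala): 39.5 per 1000.
Codon 3 GAG (Glu): 18.1 per 1000.
Codon 4 UGC (Cys): 23.4 per 1000.
Codon 5 CAC (His): 17.2 per 1000.
Lowest frequency is 17.2 at codon 5.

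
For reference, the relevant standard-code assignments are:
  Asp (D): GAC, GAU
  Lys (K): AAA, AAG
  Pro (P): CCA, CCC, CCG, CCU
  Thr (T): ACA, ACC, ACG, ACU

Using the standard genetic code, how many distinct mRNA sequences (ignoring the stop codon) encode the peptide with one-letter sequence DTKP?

Asp: 2 codons.
Thr: 4 codons.
Lys: 2 codons.
Pro: 4 codons.
2 × 4 × 2 × 4 = 64.

64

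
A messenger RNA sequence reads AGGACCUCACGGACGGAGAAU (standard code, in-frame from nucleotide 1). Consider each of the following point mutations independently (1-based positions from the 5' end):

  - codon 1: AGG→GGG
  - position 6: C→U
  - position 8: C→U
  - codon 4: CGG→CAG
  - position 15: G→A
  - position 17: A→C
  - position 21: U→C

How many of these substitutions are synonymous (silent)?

Codon 1: AGG (Arg) → GGG (Gly) — missense.
Codon 2: ACC (Thr) → ACU (Thr) — synonymous.
Codon 3: UCA (Ser) → UUA (Leu) — missense.
Codon 4: CGG (Arg) → CAG (Gln) — missense.
Codon 5: ACG (Thr) → ACA (Thr) — synonymous.
Codon 6: GAG (Glu) → GCG (Ala) — missense.
Codon 7: AAU (Asn) → AAC (Asn) — synonymous.
Synonymous: 3 of 7.

3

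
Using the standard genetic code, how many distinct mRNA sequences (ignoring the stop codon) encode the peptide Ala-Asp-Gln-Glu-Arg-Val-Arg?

4608

Ala: 4 codons.
Asp: 2 codons.
Gln: 2 codons.
Glu: 2 codons.
Arg: 6 codons.
Val: 4 codons.
Arg: 6 codons.
4 × 2 × 2 × 2 × 6 × 4 × 6 = 4608.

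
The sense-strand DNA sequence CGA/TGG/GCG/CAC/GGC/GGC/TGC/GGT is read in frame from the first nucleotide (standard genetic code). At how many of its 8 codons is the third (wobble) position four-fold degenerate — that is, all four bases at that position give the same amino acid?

Codon 1 CGA (Arg): third position 4-fold.
Codon 2 TGG (Trp): third position 1-fold.
Codon 3 GCG (Ala): third position 4-fold.
Codon 4 CAC (His): third position 2-fold.
Codon 5 GGC (Gly): third position 4-fold.
Codon 6 GGC (Gly): third position 4-fold.
Codon 7 TGC (Cys): third position 2-fold.
Codon 8 GGT (Gly): third position 4-fold.
Four-fold degenerate third positions: 5.

5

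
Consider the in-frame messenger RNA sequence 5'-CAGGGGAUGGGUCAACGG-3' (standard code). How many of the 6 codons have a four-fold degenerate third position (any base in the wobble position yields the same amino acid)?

3

Codon 1 CAG (Gln): third position 2-fold.
Codon 2 GGG (Gly): third position 4-fold.
Codon 3 AUG (Met): third position 1-fold.
Codon 4 GGU (Gly): third position 4-fold.
Codon 5 CAA (Gln): third position 2-fold.
Codon 6 CGG (Arg): third position 4-fold.
Four-fold degenerate third positions: 3.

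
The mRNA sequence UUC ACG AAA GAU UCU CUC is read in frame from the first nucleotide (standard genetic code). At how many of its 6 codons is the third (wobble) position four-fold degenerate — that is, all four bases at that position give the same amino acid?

Codon 1 UUC (Phe): third position 2-fold.
Codon 2 ACG (Thr): third position 4-fold.
Codon 3 AAA (Lys): third position 2-fold.
Codon 4 GAU (Asp): third position 2-fold.
Codon 5 UCU (Ser): third position 4-fold.
Codon 6 CUC (Leu): third position 4-fold.
Four-fold degenerate third positions: 3.

3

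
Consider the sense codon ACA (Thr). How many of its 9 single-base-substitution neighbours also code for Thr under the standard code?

3

Position 1: none → 0 synonymous.
Position 2: none → 0 synonymous.
Position 3: ACU, ACC, ACG → 3 synonymous.
Total: 0 + 0 + 3 = 3.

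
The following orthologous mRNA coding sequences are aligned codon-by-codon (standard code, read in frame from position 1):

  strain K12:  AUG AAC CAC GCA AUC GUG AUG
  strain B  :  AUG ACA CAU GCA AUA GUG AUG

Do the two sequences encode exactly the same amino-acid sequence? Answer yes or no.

no

Codon 1: AUG Met / AUG Met — identical.
Codon 2: AAC Asn / ACA Thr — nonsynonymous.
Codon 3: CAC His / CAU His — synonymous.
Codon 4: GCA Ala / GCA Ala — identical.
Codon 5: AUC Ile / AUA Ile — synonymous.
Codon 6: GUG Val / GUG Val — identical.
Codon 7: AUG Met / AUG Met — identical.
Nonsynonymous differences: 1 → different protein.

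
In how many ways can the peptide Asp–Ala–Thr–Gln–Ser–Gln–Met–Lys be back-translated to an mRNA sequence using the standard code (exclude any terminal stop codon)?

Asp: 2 codons.
Ala: 4 codons.
Thr: 4 codons.
Gln: 2 codons.
Ser: 6 codons.
Gln: 2 codons.
Met: 1 codon.
Lys: 2 codons.
2 × 4 × 4 × 2 × 6 × 2 × 1 × 2 = 1536.

1536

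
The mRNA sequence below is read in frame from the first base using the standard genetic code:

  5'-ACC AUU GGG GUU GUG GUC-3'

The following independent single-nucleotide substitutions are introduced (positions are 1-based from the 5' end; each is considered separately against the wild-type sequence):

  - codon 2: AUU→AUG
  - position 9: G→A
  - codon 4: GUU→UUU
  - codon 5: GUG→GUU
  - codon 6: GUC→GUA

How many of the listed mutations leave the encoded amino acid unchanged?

Codon 2: AUU (Ile) → AUG (Met) — missense.
Codon 3: GGG (Gly) → GGA (Gly) — synonymous.
Codon 4: GUU (Val) → UUU (Phe) — missense.
Codon 5: GUG (Val) → GUU (Val) — synonymous.
Codon 6: GUC (Val) → GUA (Val) — synonymous.
Synonymous: 3 of 5.

3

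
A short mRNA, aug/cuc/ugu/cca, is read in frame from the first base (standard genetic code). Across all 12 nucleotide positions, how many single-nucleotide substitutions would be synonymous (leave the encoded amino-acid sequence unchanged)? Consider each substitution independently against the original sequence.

Codon 1 (AUG, Met): 0 synonymous substitutions.
Codon 2 (CUC, Leu): 3 synonymous substitutions.
Codon 3 (UGU, Cys): 1 synonymous substitution.
Codon 4 (CCA, Pro): 3 synonymous substitutions.
Total: 0 + 3 + 1 + 3 = 7.

7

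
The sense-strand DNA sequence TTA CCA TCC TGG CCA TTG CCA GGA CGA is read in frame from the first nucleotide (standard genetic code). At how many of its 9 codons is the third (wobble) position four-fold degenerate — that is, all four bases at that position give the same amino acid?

6

Codon 1 TTA (Leu): third position 2-fold.
Codon 2 CCA (Pro): third position 4-fold.
Codon 3 TCC (Ser): third position 4-fold.
Codon 4 TGG (Trp): third position 1-fold.
Codon 5 CCA (Pro): third position 4-fold.
Codon 6 TTG (Leu): third position 2-fold.
Codon 7 CCA (Pro): third position 4-fold.
Codon 8 GGA (Gly): third position 4-fold.
Codon 9 CGA (Arg): third position 4-fold.
Four-fold degenerate third positions: 6.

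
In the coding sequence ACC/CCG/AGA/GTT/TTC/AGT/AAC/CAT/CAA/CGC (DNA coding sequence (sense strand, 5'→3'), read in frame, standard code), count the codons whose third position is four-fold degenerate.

4

Codon 1 ACC (Thr): third position 4-fold.
Codon 2 CCG (Pro): third position 4-fold.
Codon 3 AGA (Arg): third position 2-fold.
Codon 4 GTT (Val): third position 4-fold.
Codon 5 TTC (Phe): third position 2-fold.
Codon 6 AGT (Ser): third position 2-fold.
Codon 7 AAC (Asn): third position 2-fold.
Codon 8 CAT (His): third position 2-fold.
Codon 9 CAA (Gln): third position 2-fold.
Codon 10 CGC (Arg): third position 4-fold.
Four-fold degenerate third positions: 4.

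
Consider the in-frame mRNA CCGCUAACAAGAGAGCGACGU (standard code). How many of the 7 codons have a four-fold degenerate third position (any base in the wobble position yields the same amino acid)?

5

Codon 1 CCG (Pro): third position 4-fold.
Codon 2 CUA (Leu): third position 4-fold.
Codon 3 ACA (Thr): third position 4-fold.
Codon 4 AGA (Arg): third position 2-fold.
Codon 5 GAG (Glu): third position 2-fold.
Codon 6 CGA (Arg): third position 4-fold.
Codon 7 CGU (Arg): third position 4-fold.
Four-fold degenerate third positions: 5.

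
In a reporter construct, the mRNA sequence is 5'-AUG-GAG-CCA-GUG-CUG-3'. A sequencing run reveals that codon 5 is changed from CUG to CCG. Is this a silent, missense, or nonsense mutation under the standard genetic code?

Position 14 falls in codon 5: CUG → Leu.
After the substitution the codon is CCG → Pro.
Leu ≠ Pro, so this is a missense mutation.

missense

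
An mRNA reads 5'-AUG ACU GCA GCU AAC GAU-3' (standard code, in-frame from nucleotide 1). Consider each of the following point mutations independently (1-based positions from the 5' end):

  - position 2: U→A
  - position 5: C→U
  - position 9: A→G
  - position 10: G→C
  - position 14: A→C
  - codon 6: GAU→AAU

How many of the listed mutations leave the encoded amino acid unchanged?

1

Codon 1: AUG (Met) → AAG (Lys) — missense.
Codon 2: ACU (Thr) → AUU (Ile) — missense.
Codon 3: GCA (Ala) → GCG (Ala) — synonymous.
Codon 4: GCU (Ala) → CCU (Pro) — missense.
Codon 5: AAC (Asn) → ACC (Thr) — missense.
Codon 6: GAU (Asp) → AAU (Asn) — missense.
Synonymous: 1 of 6.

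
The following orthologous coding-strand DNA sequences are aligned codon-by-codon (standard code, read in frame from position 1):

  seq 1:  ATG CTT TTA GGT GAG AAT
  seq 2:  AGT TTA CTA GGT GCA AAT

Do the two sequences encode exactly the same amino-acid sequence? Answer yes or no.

no

Codon 1: ATG Met / AGT Ser — nonsynonymous.
Codon 2: CTT Leu / TTA Leu — synonymous.
Codon 3: TTA Leu / CTA Leu — synonymous.
Codon 4: GGT Gly / GGT Gly — identical.
Codon 5: GAG Glu / GCA Ala — nonsynonymous.
Codon 6: AAT Asn / AAT Asn — identical.
Nonsynonymous differences: 2 → different protein.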